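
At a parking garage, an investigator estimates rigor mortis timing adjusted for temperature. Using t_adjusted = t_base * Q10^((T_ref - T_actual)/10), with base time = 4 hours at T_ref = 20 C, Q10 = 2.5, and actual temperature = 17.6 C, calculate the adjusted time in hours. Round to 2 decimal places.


Rigor mortis time adjustment:
Exponent = (T_ref - T_actual) / 10 = (20 - 17.6) / 10 = 0.24
Q10 factor = 2.5^0.24 = 1.24596
t_adjusted = 4 * 1.24596 = 4.98 hours

4.98


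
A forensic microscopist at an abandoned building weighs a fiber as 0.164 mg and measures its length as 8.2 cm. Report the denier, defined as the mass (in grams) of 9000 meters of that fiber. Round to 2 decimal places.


Denier calculation:
Mass in grams = 0.164 mg / 1000 = 0.000164 g
Length in meters = 8.2 cm / 100 = 0.082 m
Linear density = mass / length = 0.000164 / 0.082 = 0.002 g/m
Denier = (g/m) * 9000 = 0.002 * 9000 = 18.00

18.00


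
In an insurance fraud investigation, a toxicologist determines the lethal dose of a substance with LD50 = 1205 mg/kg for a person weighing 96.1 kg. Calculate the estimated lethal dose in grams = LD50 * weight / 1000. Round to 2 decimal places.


Lethal dose calculation:
Lethal dose = LD50 * body_weight / 1000
= 1205 * 96.1 / 1000
= 115800.5 / 1000
= 115.80 g

115.80


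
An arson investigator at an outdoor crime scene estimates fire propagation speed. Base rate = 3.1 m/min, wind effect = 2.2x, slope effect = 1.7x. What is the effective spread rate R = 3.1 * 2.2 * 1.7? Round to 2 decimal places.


Fire spread rate calculation:
R = R0 * wind_factor * slope_factor
= 3.1 * 2.2 * 1.7
= 6.82 * 1.7
= 11.59 m/min

11.59


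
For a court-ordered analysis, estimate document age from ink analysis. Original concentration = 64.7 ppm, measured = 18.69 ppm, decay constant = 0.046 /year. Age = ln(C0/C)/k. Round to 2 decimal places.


Document age estimation:
C0/C = 64.7 / 18.69 = 3.461744
ln(C0/C) = 1.241773
t = 1.241773 / 0.046 = 27.00 years

27.00


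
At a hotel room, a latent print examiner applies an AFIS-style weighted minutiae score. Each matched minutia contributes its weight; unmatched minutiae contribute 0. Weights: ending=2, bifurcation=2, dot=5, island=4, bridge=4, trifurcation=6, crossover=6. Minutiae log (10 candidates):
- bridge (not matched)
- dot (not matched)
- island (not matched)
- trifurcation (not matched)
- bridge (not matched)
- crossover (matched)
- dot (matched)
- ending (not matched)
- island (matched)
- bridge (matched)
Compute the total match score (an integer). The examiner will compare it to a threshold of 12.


Weighted minutiae match score:
  bridge: not matched, +0
  dot: not matched, +0
  island: not matched, +0
  trifurcation: not matched, +0
  bridge: not matched, +0
  crossover: matched, +6 (running total 6)
  dot: matched, +5 (running total 11)
  ending: not matched, +0
  island: matched, +4 (running total 15)
  bridge: matched, +4 (running total 19)
Total score = 19
Threshold = 12; verdict = identification

19


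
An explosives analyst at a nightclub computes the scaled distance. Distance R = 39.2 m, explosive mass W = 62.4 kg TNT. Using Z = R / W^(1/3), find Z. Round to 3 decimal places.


Scaled distance calculation:
W^(1/3) = 62.4^(1/3) = 3.966385
Z = R / W^(1/3) = 39.2 / 3.966385
Z = 9.883 m/kg^(1/3)

9.883


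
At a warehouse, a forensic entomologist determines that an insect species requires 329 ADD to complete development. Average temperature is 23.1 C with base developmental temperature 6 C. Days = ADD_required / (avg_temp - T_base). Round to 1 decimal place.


Insect development time:
Effective temperature = avg_temp - T_base = 23.1 - 6 = 17.1 C
Days = ADD / effective_temp = 329 / 17.1 = 19.2 days

19.2


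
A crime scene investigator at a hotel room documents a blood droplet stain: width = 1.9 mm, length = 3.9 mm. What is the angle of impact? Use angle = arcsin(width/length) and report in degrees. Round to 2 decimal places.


Blood spatter impact angle calculation:
width / length = 1.9 / 3.9 = 0.487179
angle = arcsin(0.487179)
angle = 29.16 degrees

29.16


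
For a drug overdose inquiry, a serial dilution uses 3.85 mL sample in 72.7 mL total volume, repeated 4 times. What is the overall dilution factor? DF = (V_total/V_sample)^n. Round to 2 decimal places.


Dilution factor calculation:
Single dilution = V_total / V_sample = 72.7 / 3.85 ≈ 18.883117
Number of dilutions = 4
Total DF = (72.7 / 3.85)^4 (full precision, rounded at the end) = 127143.66

127143.66


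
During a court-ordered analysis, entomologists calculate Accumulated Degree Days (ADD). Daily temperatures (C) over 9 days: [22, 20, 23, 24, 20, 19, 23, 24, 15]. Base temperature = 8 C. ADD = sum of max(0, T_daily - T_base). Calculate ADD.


Computing ADD day by day:
Day 1: max(0, 22 - 8) = 14
Day 2: max(0, 20 - 8) = 12
Day 3: max(0, 23 - 8) = 15
Day 4: max(0, 24 - 8) = 16
Day 5: max(0, 20 - 8) = 12
Day 6: max(0, 19 - 8) = 11
Day 7: max(0, 23 - 8) = 15
Day 8: max(0, 24 - 8) = 16
Day 9: max(0, 15 - 8) = 7
Total ADD = 118

118


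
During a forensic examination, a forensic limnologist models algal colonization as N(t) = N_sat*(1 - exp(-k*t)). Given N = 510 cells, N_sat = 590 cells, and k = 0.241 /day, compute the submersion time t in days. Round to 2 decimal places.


PMSI from diatom colonization curve:
N / N_sat = 510 / 590 = 0.864407
1 - N/N_sat = 0.135593
ln(1 - N/N_sat) = -1.998098
t = -ln(1 - N/N_sat) / k = -(-1.998098) / 0.241 = 8.29 days

8.29


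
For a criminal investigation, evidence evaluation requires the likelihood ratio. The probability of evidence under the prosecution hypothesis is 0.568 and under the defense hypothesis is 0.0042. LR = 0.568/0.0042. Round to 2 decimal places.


Likelihood ratio calculation:
LR = P(E|Hp) / P(E|Hd)
LR = 0.568 / 0.0042
LR = 135.24

135.24


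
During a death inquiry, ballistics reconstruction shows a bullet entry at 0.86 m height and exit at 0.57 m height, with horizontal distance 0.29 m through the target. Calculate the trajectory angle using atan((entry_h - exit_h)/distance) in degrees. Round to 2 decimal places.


Bullet trajectory angle:
Height difference = 0.86 - 0.57 = 0.29 m
angle = atan(0.29 / 0.29)
angle = atan(1)
angle = 45.00 degrees

45.00


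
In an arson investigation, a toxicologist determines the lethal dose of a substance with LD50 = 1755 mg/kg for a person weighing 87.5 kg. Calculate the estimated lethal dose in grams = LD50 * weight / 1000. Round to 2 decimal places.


Lethal dose calculation:
Lethal dose = LD50 * body_weight / 1000
= 1755 * 87.5 / 1000
= 153562.5 / 1000
= 153.56 g

153.56


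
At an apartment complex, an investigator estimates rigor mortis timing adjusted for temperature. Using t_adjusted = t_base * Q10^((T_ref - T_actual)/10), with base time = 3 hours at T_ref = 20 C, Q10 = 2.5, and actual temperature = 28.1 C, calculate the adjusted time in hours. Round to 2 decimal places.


Rigor mortis time adjustment:
Exponent = (T_ref - T_actual) / 10 = (20 - 28.1) / 10 = -0.81
Q10 factor = 2.5^-0.81 = 0.47607
t_adjusted = 3 * 0.47607 = 1.43 hours

1.43


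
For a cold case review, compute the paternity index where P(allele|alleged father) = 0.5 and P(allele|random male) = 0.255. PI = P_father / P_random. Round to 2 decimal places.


Paternity Index calculation:
PI = P(allele|father) / P(allele|random)
PI = 0.5 / 0.255
PI = 1.96

1.96


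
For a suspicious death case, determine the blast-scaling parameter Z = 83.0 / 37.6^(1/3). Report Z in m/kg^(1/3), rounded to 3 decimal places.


Scaled distance calculation:
W^(1/3) = 37.6^(1/3) = 3.350137
Z = R / W^(1/3) = 83.0 / 3.350137
Z = 24.775 m/kg^(1/3)

24.775


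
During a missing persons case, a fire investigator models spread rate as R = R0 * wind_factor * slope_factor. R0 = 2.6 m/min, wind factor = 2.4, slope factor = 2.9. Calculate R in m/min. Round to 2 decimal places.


Fire spread rate calculation:
R = R0 * wind_factor * slope_factor
= 2.6 * 2.4 * 2.9
= 6.24 * 2.9
= 18.10 m/min

18.10


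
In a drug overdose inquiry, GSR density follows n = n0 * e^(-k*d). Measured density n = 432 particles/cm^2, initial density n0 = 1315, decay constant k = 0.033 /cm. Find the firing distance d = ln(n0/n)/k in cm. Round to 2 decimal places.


GSR distance calculation:
n0/n = 1315 / 432 = 3.043981
ln(n0/n) = 1.113166
d = 1.113166 / 0.033 = 33.73 cm

33.73


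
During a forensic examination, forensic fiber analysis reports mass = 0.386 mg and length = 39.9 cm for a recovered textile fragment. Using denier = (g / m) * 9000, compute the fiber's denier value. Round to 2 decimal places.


Denier calculation:
Mass in grams = 0.386 mg / 1000 = 0.000386 g
Length in meters = 39.9 cm / 100 = 0.399 m
Linear density = mass / length = 0.000386 / 0.399 = 0.00096742 g/m
Denier = (g/m) * 9000 = 0.00096742 * 9000 = 8.71

8.71


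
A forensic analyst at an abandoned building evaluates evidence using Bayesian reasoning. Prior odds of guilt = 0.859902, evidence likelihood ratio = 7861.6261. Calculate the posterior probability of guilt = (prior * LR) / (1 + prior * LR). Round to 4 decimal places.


Bayesian evidence evaluation:
Posterior odds = prior_odds * LR = 0.859902 * 7861.6261 = 6760.228
Posterior probability = posterior_odds / (1 + posterior_odds)
= 6760.228 / (1 + 6760.228)
= 6760.228 / 6761.228
= 0.9999

0.9999


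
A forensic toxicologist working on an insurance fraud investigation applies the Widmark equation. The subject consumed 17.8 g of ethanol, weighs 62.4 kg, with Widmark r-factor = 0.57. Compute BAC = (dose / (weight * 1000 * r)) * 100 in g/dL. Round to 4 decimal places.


Applying the Widmark formula:
BAC = (dose_g / (body_wt * 1000 * r)) * 100
Denominator = 62.4 * 1000 * 0.57 = 35568
BAC = (17.8 / 35568) * 100
BAC = 0.0500 g/dL

0.0500


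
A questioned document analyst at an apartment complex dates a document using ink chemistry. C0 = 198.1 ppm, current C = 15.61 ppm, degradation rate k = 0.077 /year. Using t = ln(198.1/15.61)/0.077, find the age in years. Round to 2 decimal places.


Document age estimation:
C0/C = 198.1 / 15.61 = 12.690583
ln(C0/C) = 2.54086
t = 2.54086 / 0.077 = 33.00 years

33.00


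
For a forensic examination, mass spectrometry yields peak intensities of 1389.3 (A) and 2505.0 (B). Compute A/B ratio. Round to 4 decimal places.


Spectral peak ratio:
Peak A = 1389.3 counts
Peak B = 2505.0 counts
Ratio = 1389.3 / 2505.0 = 0.5546

0.5546


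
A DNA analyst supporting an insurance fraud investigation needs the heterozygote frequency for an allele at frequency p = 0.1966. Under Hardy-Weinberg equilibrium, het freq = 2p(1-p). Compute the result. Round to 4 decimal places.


Hardy-Weinberg heterozygote frequency:
q = 1 - p = 1 - 0.1966 = 0.8034
2pq = 2 * 0.1966 * 0.8034 = 0.3159

0.3159


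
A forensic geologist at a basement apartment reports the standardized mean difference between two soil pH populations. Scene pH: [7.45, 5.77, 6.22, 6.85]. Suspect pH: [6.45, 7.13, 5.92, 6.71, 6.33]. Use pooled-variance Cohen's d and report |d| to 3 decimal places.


Pooled-variance Cohen's d for soil pH comparison:
Scene mean = 26.29 / 4 = 6.5725
Suspect mean = 32.54 / 5 = 6.508
Scene sample variance s_s^2 = 0.538425
Suspect sample variance s_c^2 = 0.20212
Pooled variance = ((n_s-1)*s_s^2 + (n_c-1)*s_c^2) / (n_s + n_c - 2) = 0.346251
Pooled SD = sqrt(0.346251) = 0.588431
Mean difference = 0.0645
|d| = |0.0645| / 0.588431 = 0.110

0.110


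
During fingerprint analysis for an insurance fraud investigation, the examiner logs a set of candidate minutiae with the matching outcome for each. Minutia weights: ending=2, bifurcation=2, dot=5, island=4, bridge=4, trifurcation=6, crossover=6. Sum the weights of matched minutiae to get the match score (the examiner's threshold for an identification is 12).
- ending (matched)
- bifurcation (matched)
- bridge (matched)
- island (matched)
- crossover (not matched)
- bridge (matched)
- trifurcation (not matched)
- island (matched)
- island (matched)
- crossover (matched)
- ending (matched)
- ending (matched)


Weighted minutiae match score:
  ending: matched, +2 (running total 2)
  bifurcation: matched, +2 (running total 4)
  bridge: matched, +4 (running total 8)
  island: matched, +4 (running total 12)
  crossover: not matched, +0
  bridge: matched, +4 (running total 16)
  trifurcation: not matched, +0
  island: matched, +4 (running total 20)
  island: matched, +4 (running total 24)
  crossover: matched, +6 (running total 30)
  ending: matched, +2 (running total 32)
  ending: matched, +2 (running total 34)
Total score = 34
Threshold = 12; verdict = identification

34


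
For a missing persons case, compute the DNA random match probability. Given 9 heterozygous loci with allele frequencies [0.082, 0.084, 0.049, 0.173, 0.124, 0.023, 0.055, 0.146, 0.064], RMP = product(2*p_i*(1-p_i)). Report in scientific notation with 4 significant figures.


Computing RMP for 9 loci:
Locus 1: 2 * 0.082 * 0.918 = 0.150552
Locus 2: 2 * 0.084 * 0.916 = 0.153888
Locus 3: 2 * 0.049 * 0.951 = 0.093198
Locus 4: 2 * 0.173 * 0.827 = 0.286142
Locus 5: 2 * 0.124 * 0.876 = 0.217248
Locus 6: 2 * 0.023 * 0.977 = 0.044942
Locus 7: 2 * 0.055 * 0.945 = 0.10395
Locus 8: 2 * 0.146 * 0.854 = 0.249368
Locus 9: 2 * 0.064 * 0.936 = 0.119808
RMP = 1.873e-08

1.873e-08


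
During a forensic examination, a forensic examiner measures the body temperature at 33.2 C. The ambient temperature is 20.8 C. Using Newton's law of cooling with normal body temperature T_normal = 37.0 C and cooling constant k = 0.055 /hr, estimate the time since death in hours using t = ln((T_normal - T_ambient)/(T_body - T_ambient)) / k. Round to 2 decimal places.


Using Newton's law of cooling:
t = ln((T_normal - T_ambient) / (T_body - T_ambient)) / k
T_normal - T_ambient = 16.2
T_body - T_ambient = 12.4
Ratio = 1.306452
ln(ratio) = 0.267315
t = 0.267315 / 0.055 = 4.86 hours

4.86


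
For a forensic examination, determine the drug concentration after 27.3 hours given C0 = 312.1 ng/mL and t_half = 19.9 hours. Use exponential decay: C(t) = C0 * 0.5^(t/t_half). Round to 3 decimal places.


Drug concentration decay:
Number of half-lives = t / t_half = 27.3 / 19.9 = 1.371859
Decay factor = 0.5^1.371859 = 0.38639304
C(t) = 312.1 * 0.38639304 = 120.593 ng/mL

120.593


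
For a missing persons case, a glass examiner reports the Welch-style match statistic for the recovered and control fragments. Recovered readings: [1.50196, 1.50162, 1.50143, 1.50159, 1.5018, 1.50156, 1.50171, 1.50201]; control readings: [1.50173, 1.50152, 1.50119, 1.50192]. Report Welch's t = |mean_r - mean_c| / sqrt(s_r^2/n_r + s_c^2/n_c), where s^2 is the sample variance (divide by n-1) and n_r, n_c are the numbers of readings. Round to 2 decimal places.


Welch's t-criterion for glass RI comparison:
Recovered mean = sum / n_r = 12.01368 / 8 = 1.50171
Control mean = sum / n_c = 6.00636 / 4 = 1.50159
Recovered sample variance s_r^2 = 4.05714e-08
Control sample variance s_c^2 = 9.78e-08
Welch SE (unpooled) = sqrt(s_r^2/n_r + s_c^2/n_c) = sqrt(5.07143e-09 + 2.445e-08) = sqrt(2.95214e-08) = 0.000171818
|mean_r - mean_c| = 0.00012
t = 0.00012 / 0.000171818 = 0.70

0.70


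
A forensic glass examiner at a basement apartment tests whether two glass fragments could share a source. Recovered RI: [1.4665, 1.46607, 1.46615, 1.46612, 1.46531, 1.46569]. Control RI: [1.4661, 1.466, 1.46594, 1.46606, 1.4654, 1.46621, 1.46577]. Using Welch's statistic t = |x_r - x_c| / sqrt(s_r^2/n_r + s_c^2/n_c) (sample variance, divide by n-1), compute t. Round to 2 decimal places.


Welch's t-criterion for glass RI comparison:
Recovered mean = sum / n_r = 8.79584 / 6 = 1.4659733
Control mean = sum / n_c = 10.26148 / 7 = 1.4659257
Recovered sample variance s_r^2 = 1.71947e-07
Control sample variance s_c^2 = 7.25952e-08
Welch SE (unpooled) = sqrt(s_r^2/n_r + s_c^2/n_c) = sqrt(2.86578e-08 + 1.03707e-08) = sqrt(3.90285e-08) = 0.000197556
|mean_r - mean_c| = 4.7619e-05
t = 4.7619e-05 / 0.000197556 = 0.24

0.24


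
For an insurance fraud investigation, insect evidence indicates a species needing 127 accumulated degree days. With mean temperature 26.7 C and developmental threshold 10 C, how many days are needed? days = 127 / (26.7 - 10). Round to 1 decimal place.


Insect development time:
Effective temperature = avg_temp - T_base = 26.7 - 10 = 16.7 C
Days = ADD / effective_temp = 127 / 16.7 = 7.6 days

7.6


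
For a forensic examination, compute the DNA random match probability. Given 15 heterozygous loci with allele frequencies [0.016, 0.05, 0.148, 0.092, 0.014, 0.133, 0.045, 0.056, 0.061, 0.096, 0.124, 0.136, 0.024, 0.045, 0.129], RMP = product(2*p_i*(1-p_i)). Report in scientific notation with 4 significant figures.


Computing RMP for 15 loci:
Locus 1: 2 * 0.016 * 0.984 = 0.031488
Locus 2: 2 * 0.05 * 0.95 = 0.095
Locus 3: 2 * 0.148 * 0.852 = 0.252192
Locus 4: 2 * 0.092 * 0.908 = 0.167072
Locus 5: 2 * 0.014 * 0.986 = 0.027608
Locus 6: 2 * 0.133 * 0.867 = 0.230622
Locus 7: 2 * 0.045 * 0.955 = 0.08595
Locus 8: 2 * 0.056 * 0.944 = 0.105728
Locus 9: 2 * 0.061 * 0.939 = 0.114558
Locus 10: 2 * 0.096 * 0.904 = 0.173568
Locus 11: 2 * 0.124 * 0.876 = 0.217248
Locus 12: 2 * 0.136 * 0.864 = 0.235008
Locus 13: 2 * 0.024 * 0.976 = 0.046848
Locus 14: 2 * 0.045 * 0.955 = 0.08595
Locus 15: 2 * 0.129 * 0.871 = 0.224718
RMP = 6.699e-15

6.699e-15


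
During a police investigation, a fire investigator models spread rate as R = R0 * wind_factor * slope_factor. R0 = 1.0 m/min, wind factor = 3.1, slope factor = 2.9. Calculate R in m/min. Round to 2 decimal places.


Fire spread rate calculation:
R = R0 * wind_factor * slope_factor
= 1.0 * 3.1 * 2.9
= 3.1 * 2.9
= 8.99 m/min

8.99


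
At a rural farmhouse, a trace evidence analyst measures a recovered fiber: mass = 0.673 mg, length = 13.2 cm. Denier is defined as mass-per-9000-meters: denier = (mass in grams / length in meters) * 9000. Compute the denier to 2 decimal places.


Denier calculation:
Mass in grams = 0.673 mg / 1000 = 0.000673 g
Length in meters = 13.2 cm / 100 = 0.132 m
Linear density = mass / length = 0.000673 / 0.132 = 0.00509848 g/m
Denier = (g/m) * 9000 = 0.00509848 * 9000 = 45.89

45.89


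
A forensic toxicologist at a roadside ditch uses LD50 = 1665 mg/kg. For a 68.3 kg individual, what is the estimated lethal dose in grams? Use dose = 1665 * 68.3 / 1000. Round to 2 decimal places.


Lethal dose calculation:
Lethal dose = LD50 * body_weight / 1000
= 1665 * 68.3 / 1000
= 113719.5 / 1000
= 113.72 g

113.72


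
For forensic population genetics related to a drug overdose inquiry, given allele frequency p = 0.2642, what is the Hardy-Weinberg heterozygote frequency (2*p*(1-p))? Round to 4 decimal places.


Hardy-Weinberg heterozygote frequency:
q = 1 - p = 1 - 0.2642 = 0.7358
2pq = 2 * 0.2642 * 0.7358 = 0.3888

0.3888


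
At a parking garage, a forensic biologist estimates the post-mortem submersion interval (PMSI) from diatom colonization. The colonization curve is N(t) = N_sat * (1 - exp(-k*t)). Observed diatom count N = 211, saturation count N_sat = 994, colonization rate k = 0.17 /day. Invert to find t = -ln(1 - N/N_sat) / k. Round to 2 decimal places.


PMSI from diatom colonization curve:
N / N_sat = 211 / 994 = 0.212274
1 - N/N_sat = 0.787726
ln(1 - N/N_sat) = -0.238605
t = -ln(1 - N/N_sat) / k = -(-0.238605) / 0.17 = 1.40 days

1.40


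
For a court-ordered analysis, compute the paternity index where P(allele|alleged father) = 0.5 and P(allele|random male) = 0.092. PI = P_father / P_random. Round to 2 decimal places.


Paternity Index calculation:
PI = P(allele|father) / P(allele|random)
PI = 0.5 / 0.092
PI = 5.43

5.43


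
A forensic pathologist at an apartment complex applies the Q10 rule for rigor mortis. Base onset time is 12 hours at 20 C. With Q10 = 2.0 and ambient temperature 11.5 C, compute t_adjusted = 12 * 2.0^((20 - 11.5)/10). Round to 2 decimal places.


Rigor mortis time adjustment:
Exponent = (T_ref - T_actual) / 10 = (20 - 11.5) / 10 = 0.85
Q10 factor = 2.0^0.85 = 1.8025
t_adjusted = 12 * 1.8025 = 21.63 hours

21.63


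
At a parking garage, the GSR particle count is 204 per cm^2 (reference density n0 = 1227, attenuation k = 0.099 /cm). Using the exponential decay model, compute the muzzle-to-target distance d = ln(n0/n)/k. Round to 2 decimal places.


GSR distance calculation:
n0/n = 1227 / 204 = 6.014706
ln(n0/n) = 1.794207
d = 1.794207 / 0.099 = 18.12 cm

18.12


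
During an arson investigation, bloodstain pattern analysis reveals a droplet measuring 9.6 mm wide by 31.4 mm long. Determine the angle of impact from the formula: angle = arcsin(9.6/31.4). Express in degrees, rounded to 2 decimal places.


Blood spatter impact angle calculation:
width / length = 9.6 / 31.4 = 0.305732
angle = arcsin(0.305732)
angle = 17.80 degrees

17.80


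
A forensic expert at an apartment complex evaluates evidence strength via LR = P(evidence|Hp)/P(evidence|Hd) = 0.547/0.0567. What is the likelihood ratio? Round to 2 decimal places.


Likelihood ratio calculation:
LR = P(E|Hp) / P(E|Hd)
LR = 0.547 / 0.0567
LR = 9.65

9.65


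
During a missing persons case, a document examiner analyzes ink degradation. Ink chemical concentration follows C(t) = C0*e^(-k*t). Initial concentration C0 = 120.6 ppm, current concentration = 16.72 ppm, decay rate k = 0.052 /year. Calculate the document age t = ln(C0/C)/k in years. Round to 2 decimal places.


Document age estimation:
C0/C = 120.6 / 16.72 = 7.212919
ln(C0/C) = 1.975874
t = 1.975874 / 0.052 = 38.00 years

38.00


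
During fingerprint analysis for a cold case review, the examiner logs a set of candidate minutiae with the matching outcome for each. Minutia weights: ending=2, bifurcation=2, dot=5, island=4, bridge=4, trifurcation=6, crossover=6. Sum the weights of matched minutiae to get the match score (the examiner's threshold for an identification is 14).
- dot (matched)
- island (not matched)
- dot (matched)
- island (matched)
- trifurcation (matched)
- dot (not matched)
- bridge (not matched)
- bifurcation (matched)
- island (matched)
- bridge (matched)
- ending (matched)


Weighted minutiae match score:
  dot: matched, +5 (running total 5)
  island: not matched, +0
  dot: matched, +5 (running total 10)
  island: matched, +4 (running total 14)
  trifurcation: matched, +6 (running total 20)
  dot: not matched, +0
  bridge: not matched, +0
  bifurcation: matched, +2 (running total 22)
  island: matched, +4 (running total 26)
  bridge: matched, +4 (running total 30)
  ending: matched, +2 (running total 32)
Total score = 32
Threshold = 14; verdict = identification

32


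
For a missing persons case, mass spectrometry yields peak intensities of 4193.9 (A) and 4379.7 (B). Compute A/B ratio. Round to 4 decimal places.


Spectral peak ratio:
Peak A = 4193.9 counts
Peak B = 4379.7 counts
Ratio = 4193.9 / 4379.7 = 0.9576

0.9576


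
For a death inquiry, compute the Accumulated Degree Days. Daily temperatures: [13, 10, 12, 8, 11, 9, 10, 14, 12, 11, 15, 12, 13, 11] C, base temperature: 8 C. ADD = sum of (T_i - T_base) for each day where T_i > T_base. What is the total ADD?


Computing ADD day by day:
Day 1: max(0, 13 - 8) = 5
Day 2: max(0, 10 - 8) = 2
Day 3: max(0, 12 - 8) = 4
Day 4: max(0, 8 - 8) = 0
Day 5: max(0, 11 - 8) = 3
Day 6: max(0, 9 - 8) = 1
Day 7: max(0, 10 - 8) = 2
Day 8: max(0, 14 - 8) = 6
Day 9: max(0, 12 - 8) = 4
Day 10: max(0, 11 - 8) = 3
Day 11: max(0, 15 - 8) = 7
Day 12: max(0, 12 - 8) = 4
Day 13: max(0, 13 - 8) = 5
Day 14: max(0, 11 - 8) = 3
Total ADD = 49

49


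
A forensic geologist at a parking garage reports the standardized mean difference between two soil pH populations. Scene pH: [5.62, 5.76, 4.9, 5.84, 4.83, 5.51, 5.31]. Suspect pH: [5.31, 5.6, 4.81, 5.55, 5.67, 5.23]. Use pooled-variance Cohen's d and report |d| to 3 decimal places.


Pooled-variance Cohen's d for soil pH comparison:
Scene mean = 37.77 / 7 = 5.395714
Suspect mean = 32.17 / 6 = 5.361667
Scene sample variance s_s^2 = 0.161095
Suspect sample variance s_c^2 = 0.102337
Pooled variance = ((n_s-1)*s_s^2 + (n_c-1)*s_c^2) / (n_s + n_c - 2) = 0.134387
Pooled SD = sqrt(0.134387) = 0.366588
Mean difference = 0.034048
|d| = |0.034048| / 0.366588 = 0.093

0.093


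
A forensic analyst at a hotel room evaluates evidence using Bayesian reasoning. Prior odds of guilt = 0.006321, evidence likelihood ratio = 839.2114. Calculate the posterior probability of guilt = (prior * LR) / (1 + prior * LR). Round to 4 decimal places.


Bayesian evidence evaluation:
Posterior odds = prior_odds * LR = 0.006321 * 839.2114 = 5.304655
Posterior probability = posterior_odds / (1 + posterior_odds)
= 5.304655 / (1 + 5.304655)
= 5.304655 / 6.304655
= 0.8414

0.8414


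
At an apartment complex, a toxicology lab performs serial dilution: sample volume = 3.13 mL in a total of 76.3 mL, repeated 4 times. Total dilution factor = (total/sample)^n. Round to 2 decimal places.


Dilution factor calculation:
Single dilution = V_total / V_sample = 76.3 / 3.13 ≈ 24.376997
Number of dilutions = 4
Total DF = (76.3 / 3.13)^4 (full precision, rounded at the end) = 353118.77

353118.77


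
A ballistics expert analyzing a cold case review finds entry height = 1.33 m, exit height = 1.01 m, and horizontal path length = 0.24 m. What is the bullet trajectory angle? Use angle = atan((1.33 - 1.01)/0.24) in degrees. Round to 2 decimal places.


Bullet trajectory angle:
Height difference = 1.33 - 1.01 = 0.32 m
angle = atan(0.32 / 0.24)
angle = atan(1.333333)
angle = 53.13 degrees

53.13


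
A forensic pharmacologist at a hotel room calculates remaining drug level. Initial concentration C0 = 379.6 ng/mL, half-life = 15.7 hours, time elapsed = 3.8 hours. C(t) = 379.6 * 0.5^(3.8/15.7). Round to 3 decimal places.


Drug concentration decay:
Number of half-lives = t / t_half = 3.8 / 15.7 = 0.242038
Decay factor = 0.5^0.242038 = 0.84555002
C(t) = 379.6 * 0.84555002 = 320.971 ng/mL

320.971


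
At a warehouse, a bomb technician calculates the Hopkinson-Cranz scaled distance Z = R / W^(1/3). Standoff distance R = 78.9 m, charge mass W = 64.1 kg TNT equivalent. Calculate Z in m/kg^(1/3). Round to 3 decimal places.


Scaled distance calculation:
W^(1/3) = 64.1^(1/3) = 4.002082
Z = R / W^(1/3) = 78.9 / 4.002082
Z = 19.715 m/kg^(1/3)

19.715


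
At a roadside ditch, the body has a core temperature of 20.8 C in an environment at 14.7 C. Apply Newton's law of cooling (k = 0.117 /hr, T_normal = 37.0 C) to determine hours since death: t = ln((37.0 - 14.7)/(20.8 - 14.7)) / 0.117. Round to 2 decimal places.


Using Newton's law of cooling:
t = ln((T_normal - T_ambient) / (T_body - T_ambient)) / k
T_normal - T_ambient = 22.3
T_body - T_ambient = 6.1
Ratio = 3.655738
ln(ratio) = 1.296298
t = 1.296298 / 0.117 = 11.08 hours

11.08


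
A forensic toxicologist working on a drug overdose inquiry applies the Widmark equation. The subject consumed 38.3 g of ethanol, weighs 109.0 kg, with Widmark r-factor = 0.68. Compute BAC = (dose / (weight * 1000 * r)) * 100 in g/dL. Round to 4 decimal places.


Applying the Widmark formula:
BAC = (dose_g / (body_wt * 1000 * r)) * 100
Denominator = 109.0 * 1000 * 0.68 = 74120
BAC = (38.3 / 74120) * 100
BAC = 0.0517 g/dL

0.0517


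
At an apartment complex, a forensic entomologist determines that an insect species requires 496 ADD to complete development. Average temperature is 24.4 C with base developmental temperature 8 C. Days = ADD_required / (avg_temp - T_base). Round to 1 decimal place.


Insect development time:
Effective temperature = avg_temp - T_base = 24.4 - 8 = 16.4 C
Days = ADD / effective_temp = 496 / 16.4 = 30.2 days

30.2


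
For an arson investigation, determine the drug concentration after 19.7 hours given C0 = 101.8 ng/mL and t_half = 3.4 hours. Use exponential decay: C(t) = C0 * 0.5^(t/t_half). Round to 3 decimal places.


Drug concentration decay:
Number of half-lives = t / t_half = 19.7 / 3.4 = 5.794118
Decay factor = 0.5^5.794118 = 0.01802174
C(t) = 101.8 * 0.01802174 = 1.835 ng/mL

1.835


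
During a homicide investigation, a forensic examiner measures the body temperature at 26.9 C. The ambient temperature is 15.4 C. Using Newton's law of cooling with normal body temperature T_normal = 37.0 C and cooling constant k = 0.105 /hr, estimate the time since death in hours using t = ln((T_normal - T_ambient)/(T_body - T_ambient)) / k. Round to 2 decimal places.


Using Newton's law of cooling:
t = ln((T_normal - T_ambient) / (T_body - T_ambient)) / k
T_normal - T_ambient = 21.6
T_body - T_ambient = 11.5
Ratio = 1.878261
ln(ratio) = 0.630346
t = 0.630346 / 0.105 = 6.00 hours

6.00


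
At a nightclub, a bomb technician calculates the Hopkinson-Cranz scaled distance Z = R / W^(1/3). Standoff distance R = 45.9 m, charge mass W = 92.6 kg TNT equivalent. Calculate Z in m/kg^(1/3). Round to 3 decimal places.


Scaled distance calculation:
W^(1/3) = 92.6^(1/3) = 4.52415
Z = R / W^(1/3) = 45.9 / 4.52415
Z = 10.146 m/kg^(1/3)

10.146


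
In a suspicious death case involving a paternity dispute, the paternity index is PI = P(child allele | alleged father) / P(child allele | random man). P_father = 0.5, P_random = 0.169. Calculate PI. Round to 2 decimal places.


Paternity Index calculation:
PI = P(allele|father) / P(allele|random)
PI = 0.5 / 0.169
PI = 2.96

2.96


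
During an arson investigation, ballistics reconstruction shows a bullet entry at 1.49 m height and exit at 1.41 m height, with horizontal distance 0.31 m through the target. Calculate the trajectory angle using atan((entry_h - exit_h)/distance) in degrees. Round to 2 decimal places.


Bullet trajectory angle:
Height difference = 1.49 - 1.41 = 0.08 m
angle = atan(0.08 / 0.31)
angle = atan(0.258065)
angle = 14.47 degrees

14.47


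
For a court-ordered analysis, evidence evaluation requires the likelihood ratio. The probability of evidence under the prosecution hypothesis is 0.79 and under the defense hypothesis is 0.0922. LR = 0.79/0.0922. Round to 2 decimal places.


Likelihood ratio calculation:
LR = P(E|Hp) / P(E|Hd)
LR = 0.79 / 0.0922
LR = 8.57

8.57


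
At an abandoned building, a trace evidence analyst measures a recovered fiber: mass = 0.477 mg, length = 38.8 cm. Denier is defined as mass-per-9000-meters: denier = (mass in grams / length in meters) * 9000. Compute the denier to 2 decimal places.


Denier calculation:
Mass in grams = 0.477 mg / 1000 = 0.000477 g
Length in meters = 38.8 cm / 100 = 0.388 m
Linear density = mass / length = 0.000477 / 0.388 = 0.00122938 g/m
Denier = (g/m) * 9000 = 0.00122938 * 9000 = 11.06

11.06


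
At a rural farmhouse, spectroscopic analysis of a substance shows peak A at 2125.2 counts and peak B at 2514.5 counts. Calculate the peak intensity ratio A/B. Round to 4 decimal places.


Spectral peak ratio:
Peak A = 2125.2 counts
Peak B = 2514.5 counts
Ratio = 2125.2 / 2514.5 = 0.8452

0.8452


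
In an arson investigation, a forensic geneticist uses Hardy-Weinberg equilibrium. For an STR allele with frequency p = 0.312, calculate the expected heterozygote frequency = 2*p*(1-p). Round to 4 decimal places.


Hardy-Weinberg heterozygote frequency:
q = 1 - p = 1 - 0.312 = 0.688
2pq = 2 * 0.312 * 0.688 = 0.4293

0.4293


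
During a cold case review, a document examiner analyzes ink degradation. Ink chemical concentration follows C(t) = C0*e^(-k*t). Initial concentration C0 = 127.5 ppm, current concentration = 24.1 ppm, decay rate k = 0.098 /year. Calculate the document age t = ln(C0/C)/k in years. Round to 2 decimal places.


Document age estimation:
C0/C = 127.5 / 24.1 = 5.290456
ln(C0/C) = 1.665904
t = 1.665904 / 0.098 = 17.00 years

17.00


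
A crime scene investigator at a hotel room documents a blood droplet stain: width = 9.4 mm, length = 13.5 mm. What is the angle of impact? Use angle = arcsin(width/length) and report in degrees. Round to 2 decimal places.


Blood spatter impact angle calculation:
width / length = 9.4 / 13.5 = 0.696296
angle = arcsin(0.696296)
angle = 44.13 degrees

44.13


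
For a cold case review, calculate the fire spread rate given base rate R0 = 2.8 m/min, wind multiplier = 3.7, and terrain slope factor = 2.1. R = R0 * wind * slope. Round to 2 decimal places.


Fire spread rate calculation:
R = R0 * wind_factor * slope_factor
= 2.8 * 3.7 * 2.1
= 10.36 * 2.1
= 21.76 m/min

21.76


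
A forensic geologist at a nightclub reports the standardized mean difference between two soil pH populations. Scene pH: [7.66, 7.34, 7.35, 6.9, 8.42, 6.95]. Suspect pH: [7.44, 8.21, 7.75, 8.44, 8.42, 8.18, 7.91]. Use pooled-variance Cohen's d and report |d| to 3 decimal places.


Pooled-variance Cohen's d for soil pH comparison:
Scene mean = 44.62 / 6 = 7.436667
Suspect mean = 56.35 / 7 = 8.05
Scene sample variance s_s^2 = 0.311707
Suspect sample variance s_c^2 = 0.135533
Pooled variance = ((n_s-1)*s_s^2 + (n_c-1)*s_c^2) / (n_s + n_c - 2) = 0.215612
Pooled SD = sqrt(0.215612) = 0.46434
Mean difference = -0.613333
|d| = |-0.613333| / 0.46434 = 1.321

1.321


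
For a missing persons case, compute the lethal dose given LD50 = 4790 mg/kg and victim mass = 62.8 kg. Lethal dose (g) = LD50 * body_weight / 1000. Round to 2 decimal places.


Lethal dose calculation:
Lethal dose = LD50 * body_weight / 1000
= 4790 * 62.8 / 1000
= 300812 / 1000
= 300.81 g

300.81


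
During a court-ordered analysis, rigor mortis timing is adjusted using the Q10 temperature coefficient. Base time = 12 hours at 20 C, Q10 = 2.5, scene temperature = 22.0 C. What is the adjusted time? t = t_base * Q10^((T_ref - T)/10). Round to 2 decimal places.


Rigor mortis time adjustment:
Exponent = (T_ref - T_actual) / 10 = (20 - 22.0) / 10 = -0.2
Q10 factor = 2.5^-0.2 = 0.83255
t_adjusted = 12 * 0.83255 = 9.99 hours

9.99


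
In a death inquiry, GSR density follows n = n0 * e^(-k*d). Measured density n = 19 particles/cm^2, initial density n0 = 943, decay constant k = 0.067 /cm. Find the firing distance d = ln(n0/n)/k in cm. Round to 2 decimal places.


GSR distance calculation:
n0/n = 943 / 19 = 49.631579
ln(n0/n) = 3.904627
d = 3.904627 / 0.067 = 58.28 cm

58.28


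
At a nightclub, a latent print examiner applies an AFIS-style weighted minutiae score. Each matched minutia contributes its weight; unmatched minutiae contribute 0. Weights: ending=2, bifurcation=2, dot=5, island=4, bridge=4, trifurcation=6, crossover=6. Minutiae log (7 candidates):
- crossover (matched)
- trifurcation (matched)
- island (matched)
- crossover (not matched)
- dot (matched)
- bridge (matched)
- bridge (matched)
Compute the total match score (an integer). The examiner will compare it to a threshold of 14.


Weighted minutiae match score:
  crossover: matched, +6 (running total 6)
  trifurcation: matched, +6 (running total 12)
  island: matched, +4 (running total 16)
  crossover: not matched, +0
  dot: matched, +5 (running total 21)
  bridge: matched, +4 (running total 25)
  bridge: matched, +4 (running total 29)
Total score = 29
Threshold = 14; verdict = identification

29


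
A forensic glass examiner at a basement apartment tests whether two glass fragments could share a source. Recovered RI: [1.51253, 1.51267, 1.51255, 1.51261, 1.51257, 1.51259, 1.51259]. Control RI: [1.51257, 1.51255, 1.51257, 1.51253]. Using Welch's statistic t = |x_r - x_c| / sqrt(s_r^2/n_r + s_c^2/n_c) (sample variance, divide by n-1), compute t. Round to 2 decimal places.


Welch's t-criterion for glass RI comparison:
Recovered mean = sum / n_r = 10.58811 / 7 = 1.5125871
Control mean = sum / n_c = 6.05022 / 4 = 1.512555
Recovered sample variance s_r^2 = 2.05714e-09
Control sample variance s_c^2 = 3.66667e-10
Welch SE (unpooled) = sqrt(s_r^2/n_r + s_c^2/n_c) = sqrt(2.93878e-10 + 9.16667e-11) = sqrt(3.85545e-10) = 1.96353e-05
|mean_r - mean_c| = 3.21429e-05
t = 3.21429e-05 / 1.96353e-05 = 1.64

1.64


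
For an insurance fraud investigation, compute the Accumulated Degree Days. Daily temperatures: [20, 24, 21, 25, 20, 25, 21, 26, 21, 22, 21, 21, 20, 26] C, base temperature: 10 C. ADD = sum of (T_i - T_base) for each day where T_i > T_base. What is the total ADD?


Computing ADD day by day:
Day 1: max(0, 20 - 10) = 10
Day 2: max(0, 24 - 10) = 14
Day 3: max(0, 21 - 10) = 11
Day 4: max(0, 25 - 10) = 15
Day 5: max(0, 20 - 10) = 10
Day 6: max(0, 25 - 10) = 15
Day 7: max(0, 21 - 10) = 11
Day 8: max(0, 26 - 10) = 16
Day 9: max(0, 21 - 10) = 11
Day 10: max(0, 22 - 10) = 12
Day 11: max(0, 21 - 10) = 11
Day 12: max(0, 21 - 10) = 11
Day 13: max(0, 20 - 10) = 10
Day 14: max(0, 26 - 10) = 16
Total ADD = 173

173


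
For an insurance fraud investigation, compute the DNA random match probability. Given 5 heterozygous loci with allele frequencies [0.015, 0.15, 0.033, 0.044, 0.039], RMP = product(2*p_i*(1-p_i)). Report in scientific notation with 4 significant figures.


Computing RMP for 5 loci:
Locus 1: 2 * 0.015 * 0.985 = 0.02955
Locus 2: 2 * 0.15 * 0.85 = 0.255
Locus 3: 2 * 0.033 * 0.967 = 0.063822
Locus 4: 2 * 0.044 * 0.956 = 0.084128
Locus 5: 2 * 0.039 * 0.961 = 0.074958
RMP = 3.033e-06

3.033e-06


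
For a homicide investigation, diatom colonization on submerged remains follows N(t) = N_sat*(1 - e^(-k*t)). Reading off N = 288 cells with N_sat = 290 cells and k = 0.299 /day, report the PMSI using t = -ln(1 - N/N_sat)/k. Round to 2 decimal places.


PMSI from diatom colonization curve:
N / N_sat = 288 / 290 = 0.993103
1 - N/N_sat = 0.006897
ln(1 - N/N_sat) = -4.976669
t = -ln(1 - N/N_sat) / k = -(-4.976669) / 0.299 = 16.64 days

16.64


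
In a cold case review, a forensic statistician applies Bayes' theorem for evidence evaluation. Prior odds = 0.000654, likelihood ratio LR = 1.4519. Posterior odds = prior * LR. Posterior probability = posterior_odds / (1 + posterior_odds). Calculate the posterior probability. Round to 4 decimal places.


Bayesian evidence evaluation:
Posterior odds = prior_odds * LR = 0.000654 * 1.4519 = 0.0009495426
Posterior probability = posterior_odds / (1 + posterior_odds)
= 0.0009495426 / (1 + 0.0009495426)
= 0.0009495426 / 1.0009495426
= 0.0009

0.0009


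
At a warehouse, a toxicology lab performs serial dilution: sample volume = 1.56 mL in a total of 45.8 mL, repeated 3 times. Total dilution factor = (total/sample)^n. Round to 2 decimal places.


Dilution factor calculation:
Single dilution = V_total / V_sample = 45.8 / 1.56 ≈ 29.358974
Number of dilutions = 3
Total DF = (45.8 / 1.56)^3 (full precision, rounded at the end) = 25305.95

25305.95


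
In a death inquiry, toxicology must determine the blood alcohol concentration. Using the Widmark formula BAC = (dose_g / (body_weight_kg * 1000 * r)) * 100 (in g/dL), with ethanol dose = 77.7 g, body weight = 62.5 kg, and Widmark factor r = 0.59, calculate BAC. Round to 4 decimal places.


Applying the Widmark formula:
BAC = (dose_g / (body_wt * 1000 * r)) * 100
Denominator = 62.5 * 1000 * 0.59 = 36875
BAC = (77.7 / 36875) * 100
BAC = 0.2107 g/dL

0.2107


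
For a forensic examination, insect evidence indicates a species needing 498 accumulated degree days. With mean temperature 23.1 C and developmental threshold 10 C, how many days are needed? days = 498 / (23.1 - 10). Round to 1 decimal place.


Insect development time:
Effective temperature = avg_temp - T_base = 23.1 - 10 = 13.1 C
Days = ADD / effective_temp = 498 / 13.1 = 38.0 days

38.0


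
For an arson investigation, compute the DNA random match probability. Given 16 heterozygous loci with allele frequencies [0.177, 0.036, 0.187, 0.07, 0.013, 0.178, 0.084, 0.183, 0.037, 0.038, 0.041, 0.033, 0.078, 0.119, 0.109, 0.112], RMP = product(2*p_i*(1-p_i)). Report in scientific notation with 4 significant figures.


Computing RMP for 16 loci:
Locus 1: 2 * 0.177 * 0.823 = 0.291342
Locus 2: 2 * 0.036 * 0.964 = 0.069408
Locus 3: 2 * 0.187 * 0.813 = 0.304062
Locus 4: 2 * 0.07 * 0.93 = 0.1302
Locus 5: 2 * 0.013 * 0.987 = 0.025662
Locus 6: 2 * 0.178 * 0.822 = 0.292632
Locus 7: 2 * 0.084 * 0.916 = 0.153888
Locus 8: 2 * 0.183 * 0.817 = 0.299022
Locus 9: 2 * 0.037 * 0.963 = 0.071262
Locus 10: 2 * 0.038 * 0.962 = 0.073112
Locus 11: 2 * 0.041 * 0.959 = 0.078638
Locus 12: 2 * 0.033 * 0.967 = 0.063822
Locus 13: 2 * 0.078 * 0.922 = 0.143832
Locus 14: 2 * 0.119 * 0.881 = 0.209678
Locus 15: 2 * 0.109 * 0.891 = 0.194238
Locus 16: 2 * 0.112 * 0.888 = 0.198912
RMP = 8.429e-15

8.429e-15
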